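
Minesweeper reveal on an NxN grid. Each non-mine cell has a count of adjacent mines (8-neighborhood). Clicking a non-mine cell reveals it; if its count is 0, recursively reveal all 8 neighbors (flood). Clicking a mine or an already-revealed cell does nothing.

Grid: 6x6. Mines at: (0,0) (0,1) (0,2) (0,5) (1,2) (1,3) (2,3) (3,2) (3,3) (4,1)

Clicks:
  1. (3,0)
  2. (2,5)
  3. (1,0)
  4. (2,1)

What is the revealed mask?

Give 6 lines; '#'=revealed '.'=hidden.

Click 1 (3,0) count=1: revealed 1 new [(3,0)] -> total=1
Click 2 (2,5) count=0: revealed 14 new [(1,4) (1,5) (2,4) (2,5) (3,4) (3,5) (4,2) (4,3) (4,4) (4,5) (5,2) (5,3) (5,4) (5,5)] -> total=15
Click 3 (1,0) count=2: revealed 1 new [(1,0)] -> total=16
Click 4 (2,1) count=2: revealed 1 new [(2,1)] -> total=17

Answer: ......
#...##
.#..##
#...##
..####
..####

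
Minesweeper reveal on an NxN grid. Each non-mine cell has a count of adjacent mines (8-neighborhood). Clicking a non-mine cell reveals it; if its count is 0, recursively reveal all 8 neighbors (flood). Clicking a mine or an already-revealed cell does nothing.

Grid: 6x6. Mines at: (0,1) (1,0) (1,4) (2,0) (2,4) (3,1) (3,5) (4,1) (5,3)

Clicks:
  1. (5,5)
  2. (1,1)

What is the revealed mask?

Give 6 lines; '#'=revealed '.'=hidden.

Answer: ......
.#....
......
......
....##
....##

Derivation:
Click 1 (5,5) count=0: revealed 4 new [(4,4) (4,5) (5,4) (5,5)] -> total=4
Click 2 (1,1) count=3: revealed 1 new [(1,1)] -> total=5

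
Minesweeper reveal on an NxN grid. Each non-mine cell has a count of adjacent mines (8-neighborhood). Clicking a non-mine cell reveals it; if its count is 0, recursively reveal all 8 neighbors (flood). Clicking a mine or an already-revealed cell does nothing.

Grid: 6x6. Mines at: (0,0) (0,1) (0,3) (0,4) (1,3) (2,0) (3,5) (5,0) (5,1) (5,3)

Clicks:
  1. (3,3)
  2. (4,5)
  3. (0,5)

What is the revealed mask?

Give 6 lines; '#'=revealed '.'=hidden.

Answer: .....#
......
.####.
.####.
.#####
......

Derivation:
Click 1 (3,3) count=0: revealed 12 new [(2,1) (2,2) (2,3) (2,4) (3,1) (3,2) (3,3) (3,4) (4,1) (4,2) (4,3) (4,4)] -> total=12
Click 2 (4,5) count=1: revealed 1 new [(4,5)] -> total=13
Click 3 (0,5) count=1: revealed 1 new [(0,5)] -> total=14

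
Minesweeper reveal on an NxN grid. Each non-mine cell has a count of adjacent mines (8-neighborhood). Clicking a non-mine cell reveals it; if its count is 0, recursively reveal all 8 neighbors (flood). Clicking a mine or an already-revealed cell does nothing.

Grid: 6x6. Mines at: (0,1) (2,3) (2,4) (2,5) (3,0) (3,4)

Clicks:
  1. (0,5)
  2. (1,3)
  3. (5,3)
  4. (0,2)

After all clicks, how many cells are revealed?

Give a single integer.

Answer: 23

Derivation:
Click 1 (0,5) count=0: revealed 8 new [(0,2) (0,3) (0,4) (0,5) (1,2) (1,3) (1,4) (1,5)] -> total=8
Click 2 (1,3) count=2: revealed 0 new [(none)] -> total=8
Click 3 (5,3) count=0: revealed 15 new [(3,1) (3,2) (3,3) (4,0) (4,1) (4,2) (4,3) (4,4) (4,5) (5,0) (5,1) (5,2) (5,3) (5,4) (5,5)] -> total=23
Click 4 (0,2) count=1: revealed 0 new [(none)] -> total=23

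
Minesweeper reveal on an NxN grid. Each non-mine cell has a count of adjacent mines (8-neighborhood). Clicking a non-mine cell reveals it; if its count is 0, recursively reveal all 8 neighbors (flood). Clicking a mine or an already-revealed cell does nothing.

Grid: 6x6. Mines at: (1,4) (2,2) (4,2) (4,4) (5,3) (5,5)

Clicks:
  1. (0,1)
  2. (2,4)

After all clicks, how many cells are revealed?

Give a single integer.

Click 1 (0,1) count=0: revealed 16 new [(0,0) (0,1) (0,2) (0,3) (1,0) (1,1) (1,2) (1,3) (2,0) (2,1) (3,0) (3,1) (4,0) (4,1) (5,0) (5,1)] -> total=16
Click 2 (2,4) count=1: revealed 1 new [(2,4)] -> total=17

Answer: 17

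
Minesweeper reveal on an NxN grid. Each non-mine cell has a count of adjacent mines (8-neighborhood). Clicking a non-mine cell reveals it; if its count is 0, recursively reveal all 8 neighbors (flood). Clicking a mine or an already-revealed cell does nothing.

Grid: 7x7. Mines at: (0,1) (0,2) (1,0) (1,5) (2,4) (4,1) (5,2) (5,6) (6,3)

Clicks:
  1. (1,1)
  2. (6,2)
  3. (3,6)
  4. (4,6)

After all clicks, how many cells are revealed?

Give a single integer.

Click 1 (1,1) count=3: revealed 1 new [(1,1)] -> total=1
Click 2 (6,2) count=2: revealed 1 new [(6,2)] -> total=2
Click 3 (3,6) count=0: revealed 6 new [(2,5) (2,6) (3,5) (3,6) (4,5) (4,6)] -> total=8
Click 4 (4,6) count=1: revealed 0 new [(none)] -> total=8

Answer: 8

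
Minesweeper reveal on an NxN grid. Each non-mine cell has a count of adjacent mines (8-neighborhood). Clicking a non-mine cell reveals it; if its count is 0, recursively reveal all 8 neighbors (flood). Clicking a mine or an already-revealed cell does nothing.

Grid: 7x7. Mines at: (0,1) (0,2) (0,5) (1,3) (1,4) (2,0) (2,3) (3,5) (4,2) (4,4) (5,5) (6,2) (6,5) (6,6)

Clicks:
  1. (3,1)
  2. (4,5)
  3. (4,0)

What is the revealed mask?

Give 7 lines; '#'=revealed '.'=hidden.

Answer: .......
.......
.......
##.....
##...#.
##.....
##.....

Derivation:
Click 1 (3,1) count=2: revealed 1 new [(3,1)] -> total=1
Click 2 (4,5) count=3: revealed 1 new [(4,5)] -> total=2
Click 3 (4,0) count=0: revealed 7 new [(3,0) (4,0) (4,1) (5,0) (5,1) (6,0) (6,1)] -> total=9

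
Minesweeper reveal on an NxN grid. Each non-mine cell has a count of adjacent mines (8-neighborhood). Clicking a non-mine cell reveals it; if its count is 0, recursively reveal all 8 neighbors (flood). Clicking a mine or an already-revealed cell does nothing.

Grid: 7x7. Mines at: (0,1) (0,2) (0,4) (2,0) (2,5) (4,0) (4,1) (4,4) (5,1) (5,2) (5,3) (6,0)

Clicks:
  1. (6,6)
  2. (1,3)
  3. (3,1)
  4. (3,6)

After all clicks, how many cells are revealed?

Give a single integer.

Click 1 (6,6) count=0: revealed 10 new [(3,5) (3,6) (4,5) (4,6) (5,4) (5,5) (5,6) (6,4) (6,5) (6,6)] -> total=10
Click 2 (1,3) count=2: revealed 1 new [(1,3)] -> total=11
Click 3 (3,1) count=3: revealed 1 new [(3,1)] -> total=12
Click 4 (3,6) count=1: revealed 0 new [(none)] -> total=12

Answer: 12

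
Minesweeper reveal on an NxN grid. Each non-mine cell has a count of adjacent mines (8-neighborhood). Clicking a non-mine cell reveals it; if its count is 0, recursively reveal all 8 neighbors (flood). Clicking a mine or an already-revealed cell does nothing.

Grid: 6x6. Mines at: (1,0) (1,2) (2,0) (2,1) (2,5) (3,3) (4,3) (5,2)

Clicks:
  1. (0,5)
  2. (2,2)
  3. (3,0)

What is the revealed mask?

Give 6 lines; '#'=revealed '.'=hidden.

Answer: ...###
...###
..#...
#.....
......
......

Derivation:
Click 1 (0,5) count=0: revealed 6 new [(0,3) (0,4) (0,5) (1,3) (1,4) (1,5)] -> total=6
Click 2 (2,2) count=3: revealed 1 new [(2,2)] -> total=7
Click 3 (3,0) count=2: revealed 1 new [(3,0)] -> total=8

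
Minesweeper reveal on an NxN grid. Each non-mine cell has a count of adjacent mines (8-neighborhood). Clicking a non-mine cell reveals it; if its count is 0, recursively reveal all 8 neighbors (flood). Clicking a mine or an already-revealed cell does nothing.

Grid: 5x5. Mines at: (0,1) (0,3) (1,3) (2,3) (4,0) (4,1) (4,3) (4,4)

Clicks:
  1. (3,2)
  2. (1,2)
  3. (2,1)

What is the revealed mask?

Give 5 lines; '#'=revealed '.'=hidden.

Click 1 (3,2) count=3: revealed 1 new [(3,2)] -> total=1
Click 2 (1,2) count=4: revealed 1 new [(1,2)] -> total=2
Click 3 (2,1) count=0: revealed 7 new [(1,0) (1,1) (2,0) (2,1) (2,2) (3,0) (3,1)] -> total=9

Answer: .....
###..
###..
###..
.....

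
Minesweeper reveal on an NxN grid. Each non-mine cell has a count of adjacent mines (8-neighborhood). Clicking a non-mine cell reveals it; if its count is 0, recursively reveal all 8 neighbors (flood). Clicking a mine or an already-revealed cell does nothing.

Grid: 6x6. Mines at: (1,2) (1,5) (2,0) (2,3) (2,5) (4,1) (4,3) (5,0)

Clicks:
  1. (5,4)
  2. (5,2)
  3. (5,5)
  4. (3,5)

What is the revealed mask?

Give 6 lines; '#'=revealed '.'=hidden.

Answer: ......
......
......
....##
....##
..#.##

Derivation:
Click 1 (5,4) count=1: revealed 1 new [(5,4)] -> total=1
Click 2 (5,2) count=2: revealed 1 new [(5,2)] -> total=2
Click 3 (5,5) count=0: revealed 5 new [(3,4) (3,5) (4,4) (4,5) (5,5)] -> total=7
Click 4 (3,5) count=1: revealed 0 new [(none)] -> total=7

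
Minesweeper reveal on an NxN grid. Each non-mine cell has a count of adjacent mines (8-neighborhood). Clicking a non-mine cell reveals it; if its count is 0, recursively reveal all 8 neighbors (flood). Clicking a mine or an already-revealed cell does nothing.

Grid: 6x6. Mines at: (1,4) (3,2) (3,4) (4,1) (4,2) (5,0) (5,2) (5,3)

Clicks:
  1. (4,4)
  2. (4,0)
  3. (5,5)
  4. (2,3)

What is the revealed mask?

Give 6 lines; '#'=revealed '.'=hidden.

Click 1 (4,4) count=2: revealed 1 new [(4,4)] -> total=1
Click 2 (4,0) count=2: revealed 1 new [(4,0)] -> total=2
Click 3 (5,5) count=0: revealed 3 new [(4,5) (5,4) (5,5)] -> total=5
Click 4 (2,3) count=3: revealed 1 new [(2,3)] -> total=6

Answer: ......
......
...#..
......
#...##
....##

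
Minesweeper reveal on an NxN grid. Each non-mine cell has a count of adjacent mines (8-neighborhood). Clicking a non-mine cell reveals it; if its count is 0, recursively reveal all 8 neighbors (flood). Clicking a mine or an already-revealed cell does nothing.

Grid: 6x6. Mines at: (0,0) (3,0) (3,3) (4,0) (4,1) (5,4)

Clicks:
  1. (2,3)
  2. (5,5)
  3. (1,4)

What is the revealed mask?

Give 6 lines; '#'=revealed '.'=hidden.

Answer: .#####
.#####
.#####
....##
....##
.....#

Derivation:
Click 1 (2,3) count=1: revealed 1 new [(2,3)] -> total=1
Click 2 (5,5) count=1: revealed 1 new [(5,5)] -> total=2
Click 3 (1,4) count=0: revealed 18 new [(0,1) (0,2) (0,3) (0,4) (0,5) (1,1) (1,2) (1,3) (1,4) (1,5) (2,1) (2,2) (2,4) (2,5) (3,4) (3,5) (4,4) (4,5)] -> total=20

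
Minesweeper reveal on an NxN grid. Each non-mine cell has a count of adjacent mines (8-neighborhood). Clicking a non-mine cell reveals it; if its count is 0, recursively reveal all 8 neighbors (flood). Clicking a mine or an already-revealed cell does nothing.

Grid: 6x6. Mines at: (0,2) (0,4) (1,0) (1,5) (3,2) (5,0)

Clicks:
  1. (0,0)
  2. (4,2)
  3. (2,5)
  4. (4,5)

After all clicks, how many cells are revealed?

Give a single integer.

Click 1 (0,0) count=1: revealed 1 new [(0,0)] -> total=1
Click 2 (4,2) count=1: revealed 1 new [(4,2)] -> total=2
Click 3 (2,5) count=1: revealed 1 new [(2,5)] -> total=3
Click 4 (4,5) count=0: revealed 14 new [(2,3) (2,4) (3,3) (3,4) (3,5) (4,1) (4,3) (4,4) (4,5) (5,1) (5,2) (5,3) (5,4) (5,5)] -> total=17

Answer: 17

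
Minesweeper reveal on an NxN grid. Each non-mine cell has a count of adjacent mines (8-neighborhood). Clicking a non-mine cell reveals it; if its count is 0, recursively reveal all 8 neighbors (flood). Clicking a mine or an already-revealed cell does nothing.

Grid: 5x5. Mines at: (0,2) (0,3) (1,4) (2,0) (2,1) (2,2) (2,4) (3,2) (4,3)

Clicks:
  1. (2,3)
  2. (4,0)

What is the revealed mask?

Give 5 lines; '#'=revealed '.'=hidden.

Answer: .....
.....
...#.
##...
##...

Derivation:
Click 1 (2,3) count=4: revealed 1 new [(2,3)] -> total=1
Click 2 (4,0) count=0: revealed 4 new [(3,0) (3,1) (4,0) (4,1)] -> total=5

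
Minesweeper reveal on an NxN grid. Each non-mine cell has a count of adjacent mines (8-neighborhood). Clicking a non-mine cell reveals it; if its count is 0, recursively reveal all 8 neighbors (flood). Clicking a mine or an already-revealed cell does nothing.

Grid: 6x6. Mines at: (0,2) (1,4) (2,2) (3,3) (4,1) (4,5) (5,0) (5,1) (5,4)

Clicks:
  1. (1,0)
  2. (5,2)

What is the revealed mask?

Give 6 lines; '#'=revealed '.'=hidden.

Answer: ##....
##....
##....
##....
......
..#...

Derivation:
Click 1 (1,0) count=0: revealed 8 new [(0,0) (0,1) (1,0) (1,1) (2,0) (2,1) (3,0) (3,1)] -> total=8
Click 2 (5,2) count=2: revealed 1 new [(5,2)] -> total=9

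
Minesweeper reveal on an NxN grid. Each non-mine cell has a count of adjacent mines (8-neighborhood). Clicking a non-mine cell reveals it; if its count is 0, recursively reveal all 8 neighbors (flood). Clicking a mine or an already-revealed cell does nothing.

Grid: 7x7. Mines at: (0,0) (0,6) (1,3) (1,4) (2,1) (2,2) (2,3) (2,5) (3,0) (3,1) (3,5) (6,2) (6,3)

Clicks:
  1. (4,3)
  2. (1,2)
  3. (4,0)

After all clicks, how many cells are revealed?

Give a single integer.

Click 1 (4,3) count=0: revealed 9 new [(3,2) (3,3) (3,4) (4,2) (4,3) (4,4) (5,2) (5,3) (5,4)] -> total=9
Click 2 (1,2) count=4: revealed 1 new [(1,2)] -> total=10
Click 3 (4,0) count=2: revealed 1 new [(4,0)] -> total=11

Answer: 11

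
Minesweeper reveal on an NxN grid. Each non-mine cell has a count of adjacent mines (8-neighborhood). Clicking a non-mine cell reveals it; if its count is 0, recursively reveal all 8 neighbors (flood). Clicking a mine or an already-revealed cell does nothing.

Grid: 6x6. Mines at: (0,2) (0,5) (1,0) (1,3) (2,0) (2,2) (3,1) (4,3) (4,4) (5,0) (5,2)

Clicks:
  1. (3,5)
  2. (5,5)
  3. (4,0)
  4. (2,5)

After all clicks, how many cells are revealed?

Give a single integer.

Answer: 8

Derivation:
Click 1 (3,5) count=1: revealed 1 new [(3,5)] -> total=1
Click 2 (5,5) count=1: revealed 1 new [(5,5)] -> total=2
Click 3 (4,0) count=2: revealed 1 new [(4,0)] -> total=3
Click 4 (2,5) count=0: revealed 5 new [(1,4) (1,5) (2,4) (2,5) (3,4)] -> total=8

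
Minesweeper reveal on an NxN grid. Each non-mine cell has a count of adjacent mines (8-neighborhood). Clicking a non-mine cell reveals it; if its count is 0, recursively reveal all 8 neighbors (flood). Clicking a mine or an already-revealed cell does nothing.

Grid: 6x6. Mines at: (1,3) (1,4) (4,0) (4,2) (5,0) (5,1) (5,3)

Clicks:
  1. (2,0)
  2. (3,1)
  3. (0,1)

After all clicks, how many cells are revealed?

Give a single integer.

Click 1 (2,0) count=0: revealed 12 new [(0,0) (0,1) (0,2) (1,0) (1,1) (1,2) (2,0) (2,1) (2,2) (3,0) (3,1) (3,2)] -> total=12
Click 2 (3,1) count=2: revealed 0 new [(none)] -> total=12
Click 3 (0,1) count=0: revealed 0 new [(none)] -> total=12

Answer: 12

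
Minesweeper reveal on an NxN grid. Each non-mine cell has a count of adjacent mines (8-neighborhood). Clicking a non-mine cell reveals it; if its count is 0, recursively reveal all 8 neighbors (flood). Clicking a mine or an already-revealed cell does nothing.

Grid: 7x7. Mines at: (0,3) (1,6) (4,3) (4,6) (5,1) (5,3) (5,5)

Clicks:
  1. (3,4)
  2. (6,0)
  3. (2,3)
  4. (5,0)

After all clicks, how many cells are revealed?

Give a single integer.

Answer: 26

Derivation:
Click 1 (3,4) count=1: revealed 1 new [(3,4)] -> total=1
Click 2 (6,0) count=1: revealed 1 new [(6,0)] -> total=2
Click 3 (2,3) count=0: revealed 23 new [(0,0) (0,1) (0,2) (1,0) (1,1) (1,2) (1,3) (1,4) (1,5) (2,0) (2,1) (2,2) (2,3) (2,4) (2,5) (3,0) (3,1) (3,2) (3,3) (3,5) (4,0) (4,1) (4,2)] -> total=25
Click 4 (5,0) count=1: revealed 1 new [(5,0)] -> total=26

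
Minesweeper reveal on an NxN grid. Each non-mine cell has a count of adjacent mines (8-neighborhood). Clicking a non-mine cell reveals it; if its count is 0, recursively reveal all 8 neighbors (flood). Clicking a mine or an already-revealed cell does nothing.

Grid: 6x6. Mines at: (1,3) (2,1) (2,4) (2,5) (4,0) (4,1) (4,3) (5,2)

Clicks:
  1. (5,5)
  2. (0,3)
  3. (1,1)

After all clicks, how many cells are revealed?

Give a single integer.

Click 1 (5,5) count=0: revealed 6 new [(3,4) (3,5) (4,4) (4,5) (5,4) (5,5)] -> total=6
Click 2 (0,3) count=1: revealed 1 new [(0,3)] -> total=7
Click 3 (1,1) count=1: revealed 1 new [(1,1)] -> total=8

Answer: 8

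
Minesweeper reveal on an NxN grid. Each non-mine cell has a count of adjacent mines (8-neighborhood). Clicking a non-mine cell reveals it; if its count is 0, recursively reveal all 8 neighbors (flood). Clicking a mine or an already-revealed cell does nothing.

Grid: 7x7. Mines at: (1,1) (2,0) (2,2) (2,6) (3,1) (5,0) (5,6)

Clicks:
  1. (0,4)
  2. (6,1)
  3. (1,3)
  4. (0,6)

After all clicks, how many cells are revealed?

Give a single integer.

Click 1 (0,4) count=0: revealed 32 new [(0,2) (0,3) (0,4) (0,5) (0,6) (1,2) (1,3) (1,4) (1,5) (1,6) (2,3) (2,4) (2,5) (3,2) (3,3) (3,4) (3,5) (4,1) (4,2) (4,3) (4,4) (4,5) (5,1) (5,2) (5,3) (5,4) (5,5) (6,1) (6,2) (6,3) (6,4) (6,5)] -> total=32
Click 2 (6,1) count=1: revealed 0 new [(none)] -> total=32
Click 3 (1,3) count=1: revealed 0 new [(none)] -> total=32
Click 4 (0,6) count=0: revealed 0 new [(none)] -> total=32

Answer: 32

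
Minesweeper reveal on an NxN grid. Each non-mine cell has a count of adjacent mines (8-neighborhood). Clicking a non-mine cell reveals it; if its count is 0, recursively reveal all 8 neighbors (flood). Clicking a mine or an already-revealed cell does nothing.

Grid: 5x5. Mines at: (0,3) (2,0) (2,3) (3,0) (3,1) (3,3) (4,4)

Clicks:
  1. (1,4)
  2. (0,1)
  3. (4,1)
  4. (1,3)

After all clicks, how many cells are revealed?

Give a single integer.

Click 1 (1,4) count=2: revealed 1 new [(1,4)] -> total=1
Click 2 (0,1) count=0: revealed 6 new [(0,0) (0,1) (0,2) (1,0) (1,1) (1,2)] -> total=7
Click 3 (4,1) count=2: revealed 1 new [(4,1)] -> total=8
Click 4 (1,3) count=2: revealed 1 new [(1,3)] -> total=9

Answer: 9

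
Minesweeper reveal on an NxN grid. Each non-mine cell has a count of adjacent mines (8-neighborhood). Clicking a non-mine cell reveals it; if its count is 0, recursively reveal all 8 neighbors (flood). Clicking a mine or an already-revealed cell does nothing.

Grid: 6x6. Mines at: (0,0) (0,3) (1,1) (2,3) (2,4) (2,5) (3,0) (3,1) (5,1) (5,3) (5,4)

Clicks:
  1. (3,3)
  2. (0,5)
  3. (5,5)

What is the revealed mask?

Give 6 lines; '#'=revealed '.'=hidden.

Click 1 (3,3) count=2: revealed 1 new [(3,3)] -> total=1
Click 2 (0,5) count=0: revealed 4 new [(0,4) (0,5) (1,4) (1,5)] -> total=5
Click 3 (5,5) count=1: revealed 1 new [(5,5)] -> total=6

Answer: ....##
....##
......
...#..
......
.....#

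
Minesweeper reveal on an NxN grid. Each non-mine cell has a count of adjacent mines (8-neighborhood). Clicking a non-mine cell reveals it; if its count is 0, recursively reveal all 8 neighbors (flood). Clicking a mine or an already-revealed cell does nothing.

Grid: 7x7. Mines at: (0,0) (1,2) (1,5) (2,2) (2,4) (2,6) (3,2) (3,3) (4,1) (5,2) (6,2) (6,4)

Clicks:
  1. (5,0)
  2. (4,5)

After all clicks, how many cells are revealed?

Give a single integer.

Click 1 (5,0) count=1: revealed 1 new [(5,0)] -> total=1
Click 2 (4,5) count=0: revealed 11 new [(3,4) (3,5) (3,6) (4,4) (4,5) (4,6) (5,4) (5,5) (5,6) (6,5) (6,6)] -> total=12

Answer: 12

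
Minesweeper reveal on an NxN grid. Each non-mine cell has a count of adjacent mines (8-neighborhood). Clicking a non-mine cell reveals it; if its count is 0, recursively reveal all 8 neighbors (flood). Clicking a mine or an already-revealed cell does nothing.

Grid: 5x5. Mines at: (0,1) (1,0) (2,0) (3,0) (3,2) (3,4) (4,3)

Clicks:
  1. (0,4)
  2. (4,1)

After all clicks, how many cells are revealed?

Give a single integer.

Click 1 (0,4) count=0: revealed 9 new [(0,2) (0,3) (0,4) (1,2) (1,3) (1,4) (2,2) (2,3) (2,4)] -> total=9
Click 2 (4,1) count=2: revealed 1 new [(4,1)] -> total=10

Answer: 10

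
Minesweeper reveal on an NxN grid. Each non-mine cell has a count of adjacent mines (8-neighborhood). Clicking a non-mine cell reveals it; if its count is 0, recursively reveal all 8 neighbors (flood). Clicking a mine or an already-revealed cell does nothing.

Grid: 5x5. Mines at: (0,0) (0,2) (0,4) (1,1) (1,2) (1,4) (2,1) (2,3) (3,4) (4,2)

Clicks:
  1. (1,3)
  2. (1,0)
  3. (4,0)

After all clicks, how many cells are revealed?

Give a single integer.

Click 1 (1,3) count=5: revealed 1 new [(1,3)] -> total=1
Click 2 (1,0) count=3: revealed 1 new [(1,0)] -> total=2
Click 3 (4,0) count=0: revealed 4 new [(3,0) (3,1) (4,0) (4,1)] -> total=6

Answer: 6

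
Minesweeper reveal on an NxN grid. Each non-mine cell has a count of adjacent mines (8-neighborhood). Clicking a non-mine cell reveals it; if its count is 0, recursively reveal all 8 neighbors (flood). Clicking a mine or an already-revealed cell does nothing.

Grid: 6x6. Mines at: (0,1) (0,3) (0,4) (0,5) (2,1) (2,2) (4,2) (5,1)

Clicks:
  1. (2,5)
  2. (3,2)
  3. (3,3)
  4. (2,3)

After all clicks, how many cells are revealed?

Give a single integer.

Click 1 (2,5) count=0: revealed 15 new [(1,3) (1,4) (1,5) (2,3) (2,4) (2,5) (3,3) (3,4) (3,5) (4,3) (4,4) (4,5) (5,3) (5,4) (5,5)] -> total=15
Click 2 (3,2) count=3: revealed 1 new [(3,2)] -> total=16
Click 3 (3,3) count=2: revealed 0 new [(none)] -> total=16
Click 4 (2,3) count=1: revealed 0 new [(none)] -> total=16

Answer: 16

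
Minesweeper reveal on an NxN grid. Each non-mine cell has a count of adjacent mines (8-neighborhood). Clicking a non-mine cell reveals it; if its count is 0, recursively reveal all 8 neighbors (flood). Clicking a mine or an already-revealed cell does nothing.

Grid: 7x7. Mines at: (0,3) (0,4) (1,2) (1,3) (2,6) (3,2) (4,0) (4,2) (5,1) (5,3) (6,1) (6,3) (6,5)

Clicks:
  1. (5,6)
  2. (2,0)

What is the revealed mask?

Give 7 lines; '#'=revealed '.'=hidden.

Answer: ##.....
##.....
##.....
##.....
.......
......#
.......

Derivation:
Click 1 (5,6) count=1: revealed 1 new [(5,6)] -> total=1
Click 2 (2,0) count=0: revealed 8 new [(0,0) (0,1) (1,0) (1,1) (2,0) (2,1) (3,0) (3,1)] -> total=9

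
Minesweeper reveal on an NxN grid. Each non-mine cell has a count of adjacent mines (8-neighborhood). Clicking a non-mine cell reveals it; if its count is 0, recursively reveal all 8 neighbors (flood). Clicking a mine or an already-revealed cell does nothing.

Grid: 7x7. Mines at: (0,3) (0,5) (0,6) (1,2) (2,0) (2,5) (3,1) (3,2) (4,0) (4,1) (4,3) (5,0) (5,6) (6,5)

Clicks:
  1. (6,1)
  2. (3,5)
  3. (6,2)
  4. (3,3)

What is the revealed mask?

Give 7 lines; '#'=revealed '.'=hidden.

Click 1 (6,1) count=1: revealed 1 new [(6,1)] -> total=1
Click 2 (3,5) count=1: revealed 1 new [(3,5)] -> total=2
Click 3 (6,2) count=0: revealed 7 new [(5,1) (5,2) (5,3) (5,4) (6,2) (6,3) (6,4)] -> total=9
Click 4 (3,3) count=2: revealed 1 new [(3,3)] -> total=10

Answer: .......
.......
.......
...#.#.
.......
.####..
.####..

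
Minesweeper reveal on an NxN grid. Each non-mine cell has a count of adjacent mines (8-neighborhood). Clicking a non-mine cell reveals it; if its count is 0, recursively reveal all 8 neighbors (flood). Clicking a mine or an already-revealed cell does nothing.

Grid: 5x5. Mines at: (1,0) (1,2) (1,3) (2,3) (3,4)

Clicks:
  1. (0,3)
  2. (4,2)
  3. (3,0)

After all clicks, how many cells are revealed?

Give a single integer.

Click 1 (0,3) count=2: revealed 1 new [(0,3)] -> total=1
Click 2 (4,2) count=0: revealed 11 new [(2,0) (2,1) (2,2) (3,0) (3,1) (3,2) (3,3) (4,0) (4,1) (4,2) (4,3)] -> total=12
Click 3 (3,0) count=0: revealed 0 new [(none)] -> total=12

Answer: 12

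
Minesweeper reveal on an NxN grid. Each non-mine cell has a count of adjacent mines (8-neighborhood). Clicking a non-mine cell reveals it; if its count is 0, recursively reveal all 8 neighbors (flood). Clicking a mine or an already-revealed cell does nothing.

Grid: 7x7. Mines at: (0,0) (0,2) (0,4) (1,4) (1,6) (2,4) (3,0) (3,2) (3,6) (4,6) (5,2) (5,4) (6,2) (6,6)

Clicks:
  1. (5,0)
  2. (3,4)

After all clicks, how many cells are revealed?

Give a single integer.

Click 1 (5,0) count=0: revealed 6 new [(4,0) (4,1) (5,0) (5,1) (6,0) (6,1)] -> total=6
Click 2 (3,4) count=1: revealed 1 new [(3,4)] -> total=7

Answer: 7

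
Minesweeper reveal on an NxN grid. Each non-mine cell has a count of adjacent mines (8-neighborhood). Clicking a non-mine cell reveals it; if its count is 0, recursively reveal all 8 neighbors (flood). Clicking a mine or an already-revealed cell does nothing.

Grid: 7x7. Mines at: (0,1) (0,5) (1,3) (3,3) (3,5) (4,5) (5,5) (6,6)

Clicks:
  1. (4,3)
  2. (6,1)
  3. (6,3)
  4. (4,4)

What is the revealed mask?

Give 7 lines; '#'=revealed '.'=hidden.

Click 1 (4,3) count=1: revealed 1 new [(4,3)] -> total=1
Click 2 (6,1) count=0: revealed 23 new [(1,0) (1,1) (1,2) (2,0) (2,1) (2,2) (3,0) (3,1) (3,2) (4,0) (4,1) (4,2) (4,4) (5,0) (5,1) (5,2) (5,3) (5,4) (6,0) (6,1) (6,2) (6,3) (6,4)] -> total=24
Click 3 (6,3) count=0: revealed 0 new [(none)] -> total=24
Click 4 (4,4) count=4: revealed 0 new [(none)] -> total=24

Answer: .......
###....
###....
###....
#####..
#####..
#####..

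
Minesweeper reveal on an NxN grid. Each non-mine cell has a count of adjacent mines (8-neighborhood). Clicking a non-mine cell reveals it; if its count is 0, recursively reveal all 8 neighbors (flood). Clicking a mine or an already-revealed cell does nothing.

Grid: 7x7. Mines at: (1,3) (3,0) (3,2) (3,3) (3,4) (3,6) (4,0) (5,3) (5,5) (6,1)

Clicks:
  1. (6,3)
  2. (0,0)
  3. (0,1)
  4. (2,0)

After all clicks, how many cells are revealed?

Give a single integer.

Click 1 (6,3) count=1: revealed 1 new [(6,3)] -> total=1
Click 2 (0,0) count=0: revealed 9 new [(0,0) (0,1) (0,2) (1,0) (1,1) (1,2) (2,0) (2,1) (2,2)] -> total=10
Click 3 (0,1) count=0: revealed 0 new [(none)] -> total=10
Click 4 (2,0) count=1: revealed 0 new [(none)] -> total=10

Answer: 10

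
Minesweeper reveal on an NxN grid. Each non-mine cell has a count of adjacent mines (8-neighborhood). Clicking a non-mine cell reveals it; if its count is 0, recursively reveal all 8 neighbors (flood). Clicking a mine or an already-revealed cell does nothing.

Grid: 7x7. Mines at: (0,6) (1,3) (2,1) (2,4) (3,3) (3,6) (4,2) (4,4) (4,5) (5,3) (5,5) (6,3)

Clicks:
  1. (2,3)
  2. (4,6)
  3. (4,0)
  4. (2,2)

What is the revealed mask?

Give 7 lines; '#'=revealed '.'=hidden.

Click 1 (2,3) count=3: revealed 1 new [(2,3)] -> total=1
Click 2 (4,6) count=3: revealed 1 new [(4,6)] -> total=2
Click 3 (4,0) count=0: revealed 10 new [(3,0) (3,1) (4,0) (4,1) (5,0) (5,1) (5,2) (6,0) (6,1) (6,2)] -> total=12
Click 4 (2,2) count=3: revealed 1 new [(2,2)] -> total=13

Answer: .......
.......
..##...
##.....
##....#
###....
###....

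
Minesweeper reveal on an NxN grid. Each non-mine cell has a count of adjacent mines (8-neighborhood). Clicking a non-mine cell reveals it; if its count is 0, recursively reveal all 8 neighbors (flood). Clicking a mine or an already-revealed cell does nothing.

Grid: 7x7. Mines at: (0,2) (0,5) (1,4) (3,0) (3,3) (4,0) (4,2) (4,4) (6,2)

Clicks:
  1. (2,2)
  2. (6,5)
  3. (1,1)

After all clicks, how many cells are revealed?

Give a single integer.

Answer: 18

Derivation:
Click 1 (2,2) count=1: revealed 1 new [(2,2)] -> total=1
Click 2 (6,5) count=0: revealed 16 new [(1,5) (1,6) (2,5) (2,6) (3,5) (3,6) (4,5) (4,6) (5,3) (5,4) (5,5) (5,6) (6,3) (6,4) (6,5) (6,6)] -> total=17
Click 3 (1,1) count=1: revealed 1 new [(1,1)] -> total=18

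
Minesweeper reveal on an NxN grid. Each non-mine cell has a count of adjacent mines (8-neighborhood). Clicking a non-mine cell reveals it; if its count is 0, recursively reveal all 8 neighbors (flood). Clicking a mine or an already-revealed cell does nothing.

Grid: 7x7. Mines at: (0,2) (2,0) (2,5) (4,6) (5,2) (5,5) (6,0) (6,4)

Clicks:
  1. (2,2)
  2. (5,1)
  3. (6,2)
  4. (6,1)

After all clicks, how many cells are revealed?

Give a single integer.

Answer: 19

Derivation:
Click 1 (2,2) count=0: revealed 16 new [(1,1) (1,2) (1,3) (1,4) (2,1) (2,2) (2,3) (2,4) (3,1) (3,2) (3,3) (3,4) (4,1) (4,2) (4,3) (4,4)] -> total=16
Click 2 (5,1) count=2: revealed 1 new [(5,1)] -> total=17
Click 3 (6,2) count=1: revealed 1 new [(6,2)] -> total=18
Click 4 (6,1) count=2: revealed 1 new [(6,1)] -> total=19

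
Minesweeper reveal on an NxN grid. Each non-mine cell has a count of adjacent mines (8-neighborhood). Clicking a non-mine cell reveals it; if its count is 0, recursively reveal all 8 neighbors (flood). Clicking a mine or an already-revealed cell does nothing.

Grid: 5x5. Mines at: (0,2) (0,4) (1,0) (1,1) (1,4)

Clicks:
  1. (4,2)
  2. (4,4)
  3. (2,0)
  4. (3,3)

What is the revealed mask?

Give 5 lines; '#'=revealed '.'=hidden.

Click 1 (4,2) count=0: revealed 15 new [(2,0) (2,1) (2,2) (2,3) (2,4) (3,0) (3,1) (3,2) (3,3) (3,4) (4,0) (4,1) (4,2) (4,3) (4,4)] -> total=15
Click 2 (4,4) count=0: revealed 0 new [(none)] -> total=15
Click 3 (2,0) count=2: revealed 0 new [(none)] -> total=15
Click 4 (3,3) count=0: revealed 0 new [(none)] -> total=15

Answer: .....
.....
#####
#####
#####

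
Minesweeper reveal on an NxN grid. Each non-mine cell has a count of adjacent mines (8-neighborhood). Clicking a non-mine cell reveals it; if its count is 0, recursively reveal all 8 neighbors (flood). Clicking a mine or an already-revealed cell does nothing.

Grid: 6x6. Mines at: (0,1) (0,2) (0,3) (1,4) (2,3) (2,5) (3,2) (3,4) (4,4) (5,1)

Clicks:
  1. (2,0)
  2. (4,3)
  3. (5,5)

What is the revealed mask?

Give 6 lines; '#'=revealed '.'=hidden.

Answer: ......
##....
##....
##....
##.#..
.....#

Derivation:
Click 1 (2,0) count=0: revealed 8 new [(1,0) (1,1) (2,0) (2,1) (3,0) (3,1) (4,0) (4,1)] -> total=8
Click 2 (4,3) count=3: revealed 1 new [(4,3)] -> total=9
Click 3 (5,5) count=1: revealed 1 new [(5,5)] -> total=10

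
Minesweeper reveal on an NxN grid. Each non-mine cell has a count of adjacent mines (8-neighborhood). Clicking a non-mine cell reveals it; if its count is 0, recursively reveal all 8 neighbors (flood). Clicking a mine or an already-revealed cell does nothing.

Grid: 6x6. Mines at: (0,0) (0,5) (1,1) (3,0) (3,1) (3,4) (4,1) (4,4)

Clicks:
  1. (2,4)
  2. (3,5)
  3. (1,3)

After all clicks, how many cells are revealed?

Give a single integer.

Click 1 (2,4) count=1: revealed 1 new [(2,4)] -> total=1
Click 2 (3,5) count=2: revealed 1 new [(3,5)] -> total=2
Click 3 (1,3) count=0: revealed 8 new [(0,2) (0,3) (0,4) (1,2) (1,3) (1,4) (2,2) (2,3)] -> total=10

Answer: 10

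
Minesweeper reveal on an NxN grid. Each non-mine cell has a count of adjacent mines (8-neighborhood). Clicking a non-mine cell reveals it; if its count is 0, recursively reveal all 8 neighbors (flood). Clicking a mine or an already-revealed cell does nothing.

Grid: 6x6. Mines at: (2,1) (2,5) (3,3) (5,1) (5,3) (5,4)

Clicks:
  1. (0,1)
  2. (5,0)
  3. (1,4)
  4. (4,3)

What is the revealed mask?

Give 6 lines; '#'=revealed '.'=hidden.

Answer: ######
######
..###.
......
...#..
#.....

Derivation:
Click 1 (0,1) count=0: revealed 15 new [(0,0) (0,1) (0,2) (0,3) (0,4) (0,5) (1,0) (1,1) (1,2) (1,3) (1,4) (1,5) (2,2) (2,3) (2,4)] -> total=15
Click 2 (5,0) count=1: revealed 1 new [(5,0)] -> total=16
Click 3 (1,4) count=1: revealed 0 new [(none)] -> total=16
Click 4 (4,3) count=3: revealed 1 new [(4,3)] -> total=17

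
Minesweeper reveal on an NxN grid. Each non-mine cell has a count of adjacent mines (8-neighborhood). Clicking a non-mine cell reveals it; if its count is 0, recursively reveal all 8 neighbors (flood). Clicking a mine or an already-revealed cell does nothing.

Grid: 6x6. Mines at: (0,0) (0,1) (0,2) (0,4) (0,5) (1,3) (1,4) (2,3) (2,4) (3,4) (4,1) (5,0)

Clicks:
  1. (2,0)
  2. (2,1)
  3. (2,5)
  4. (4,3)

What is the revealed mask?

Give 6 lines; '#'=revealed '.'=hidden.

Click 1 (2,0) count=0: revealed 9 new [(1,0) (1,1) (1,2) (2,0) (2,1) (2,2) (3,0) (3,1) (3,2)] -> total=9
Click 2 (2,1) count=0: revealed 0 new [(none)] -> total=9
Click 3 (2,5) count=3: revealed 1 new [(2,5)] -> total=10
Click 4 (4,3) count=1: revealed 1 new [(4,3)] -> total=11

Answer: ......
###...
###..#
###...
...#..
......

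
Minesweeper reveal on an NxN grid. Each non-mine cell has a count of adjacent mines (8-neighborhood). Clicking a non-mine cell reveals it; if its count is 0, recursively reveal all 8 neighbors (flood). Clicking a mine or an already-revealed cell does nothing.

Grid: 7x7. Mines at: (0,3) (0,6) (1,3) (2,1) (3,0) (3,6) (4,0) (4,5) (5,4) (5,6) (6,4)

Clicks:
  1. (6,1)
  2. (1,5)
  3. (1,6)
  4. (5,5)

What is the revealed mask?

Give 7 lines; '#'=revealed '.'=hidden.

Answer: .......
.....##
..###..
.####..
.####..
####.#.
####...

Derivation:
Click 1 (6,1) count=0: revealed 19 new [(2,2) (2,3) (2,4) (3,1) (3,2) (3,3) (3,4) (4,1) (4,2) (4,3) (4,4) (5,0) (5,1) (5,2) (5,3) (6,0) (6,1) (6,2) (6,3)] -> total=19
Click 2 (1,5) count=1: revealed 1 new [(1,5)] -> total=20
Click 3 (1,6) count=1: revealed 1 new [(1,6)] -> total=21
Click 4 (5,5) count=4: revealed 1 new [(5,5)] -> total=22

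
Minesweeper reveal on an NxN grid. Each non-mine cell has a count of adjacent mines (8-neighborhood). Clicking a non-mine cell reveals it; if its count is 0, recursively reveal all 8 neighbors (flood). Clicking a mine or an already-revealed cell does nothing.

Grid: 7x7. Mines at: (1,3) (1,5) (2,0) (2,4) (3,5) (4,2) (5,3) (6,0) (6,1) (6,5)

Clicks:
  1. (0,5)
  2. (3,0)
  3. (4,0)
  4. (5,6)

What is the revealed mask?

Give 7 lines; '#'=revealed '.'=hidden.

Answer: .....#.
.......
.......
##.....
##.....
##....#
.......

Derivation:
Click 1 (0,5) count=1: revealed 1 new [(0,5)] -> total=1
Click 2 (3,0) count=1: revealed 1 new [(3,0)] -> total=2
Click 3 (4,0) count=0: revealed 5 new [(3,1) (4,0) (4,1) (5,0) (5,1)] -> total=7
Click 4 (5,6) count=1: revealed 1 new [(5,6)] -> total=8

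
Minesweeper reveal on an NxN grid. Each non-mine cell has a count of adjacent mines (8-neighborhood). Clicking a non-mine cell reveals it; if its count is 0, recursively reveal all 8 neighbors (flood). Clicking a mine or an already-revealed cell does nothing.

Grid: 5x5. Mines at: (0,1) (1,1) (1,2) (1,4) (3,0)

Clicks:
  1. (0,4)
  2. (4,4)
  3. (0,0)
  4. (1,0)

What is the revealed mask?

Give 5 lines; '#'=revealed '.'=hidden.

Answer: #...#
#....
.####
.####
.####

Derivation:
Click 1 (0,4) count=1: revealed 1 new [(0,4)] -> total=1
Click 2 (4,4) count=0: revealed 12 new [(2,1) (2,2) (2,3) (2,4) (3,1) (3,2) (3,3) (3,4) (4,1) (4,2) (4,3) (4,4)] -> total=13
Click 3 (0,0) count=2: revealed 1 new [(0,0)] -> total=14
Click 4 (1,0) count=2: revealed 1 new [(1,0)] -> total=15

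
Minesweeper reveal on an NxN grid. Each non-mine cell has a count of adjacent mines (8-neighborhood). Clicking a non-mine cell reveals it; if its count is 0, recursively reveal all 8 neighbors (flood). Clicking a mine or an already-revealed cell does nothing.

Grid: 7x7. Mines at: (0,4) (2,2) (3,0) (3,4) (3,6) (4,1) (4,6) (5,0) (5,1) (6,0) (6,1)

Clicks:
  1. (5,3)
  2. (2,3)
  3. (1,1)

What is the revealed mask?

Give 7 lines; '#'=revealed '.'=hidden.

Click 1 (5,3) count=0: revealed 14 new [(4,2) (4,3) (4,4) (4,5) (5,2) (5,3) (5,4) (5,5) (5,6) (6,2) (6,3) (6,4) (6,5) (6,6)] -> total=14
Click 2 (2,3) count=2: revealed 1 new [(2,3)] -> total=15
Click 3 (1,1) count=1: revealed 1 new [(1,1)] -> total=16

Answer: .......
.#.....
...#...
.......
..####.
..#####
..#####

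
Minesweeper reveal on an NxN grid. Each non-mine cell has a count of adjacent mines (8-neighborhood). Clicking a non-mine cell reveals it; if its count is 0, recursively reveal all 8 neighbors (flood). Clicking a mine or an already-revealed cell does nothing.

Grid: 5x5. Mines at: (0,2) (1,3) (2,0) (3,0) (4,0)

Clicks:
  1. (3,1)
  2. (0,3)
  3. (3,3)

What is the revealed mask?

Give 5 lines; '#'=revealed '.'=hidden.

Click 1 (3,1) count=3: revealed 1 new [(3,1)] -> total=1
Click 2 (0,3) count=2: revealed 1 new [(0,3)] -> total=2
Click 3 (3,3) count=0: revealed 11 new [(2,1) (2,2) (2,3) (2,4) (3,2) (3,3) (3,4) (4,1) (4,2) (4,3) (4,4)] -> total=13

Answer: ...#.
.....
.####
.####
.####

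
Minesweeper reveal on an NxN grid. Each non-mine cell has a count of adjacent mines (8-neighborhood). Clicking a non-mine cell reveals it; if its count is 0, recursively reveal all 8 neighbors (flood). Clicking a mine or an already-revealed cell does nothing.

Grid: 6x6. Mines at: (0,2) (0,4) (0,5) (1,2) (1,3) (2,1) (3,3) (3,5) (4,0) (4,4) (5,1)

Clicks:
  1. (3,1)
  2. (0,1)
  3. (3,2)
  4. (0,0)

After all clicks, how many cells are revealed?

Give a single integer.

Answer: 6

Derivation:
Click 1 (3,1) count=2: revealed 1 new [(3,1)] -> total=1
Click 2 (0,1) count=2: revealed 1 new [(0,1)] -> total=2
Click 3 (3,2) count=2: revealed 1 new [(3,2)] -> total=3
Click 4 (0,0) count=0: revealed 3 new [(0,0) (1,0) (1,1)] -> total=6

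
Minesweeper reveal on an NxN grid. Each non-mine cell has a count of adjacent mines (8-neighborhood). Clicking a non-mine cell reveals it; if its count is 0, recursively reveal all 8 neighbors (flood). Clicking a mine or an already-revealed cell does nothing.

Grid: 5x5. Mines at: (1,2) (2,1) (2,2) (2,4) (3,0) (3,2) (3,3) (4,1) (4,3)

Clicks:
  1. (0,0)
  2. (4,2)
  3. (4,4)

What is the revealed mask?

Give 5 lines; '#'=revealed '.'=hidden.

Click 1 (0,0) count=0: revealed 4 new [(0,0) (0,1) (1,0) (1,1)] -> total=4
Click 2 (4,2) count=4: revealed 1 new [(4,2)] -> total=5
Click 3 (4,4) count=2: revealed 1 new [(4,4)] -> total=6

Answer: ##...
##...
.....
.....
..#.#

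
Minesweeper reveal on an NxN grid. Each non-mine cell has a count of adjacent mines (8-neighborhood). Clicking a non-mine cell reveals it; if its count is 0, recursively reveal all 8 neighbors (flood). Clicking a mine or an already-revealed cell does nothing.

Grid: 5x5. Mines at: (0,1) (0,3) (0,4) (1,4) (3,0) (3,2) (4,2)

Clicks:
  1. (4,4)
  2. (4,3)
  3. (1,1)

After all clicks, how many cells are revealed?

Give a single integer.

Answer: 7

Derivation:
Click 1 (4,4) count=0: revealed 6 new [(2,3) (2,4) (3,3) (3,4) (4,3) (4,4)] -> total=6
Click 2 (4,3) count=2: revealed 0 new [(none)] -> total=6
Click 3 (1,1) count=1: revealed 1 new [(1,1)] -> total=7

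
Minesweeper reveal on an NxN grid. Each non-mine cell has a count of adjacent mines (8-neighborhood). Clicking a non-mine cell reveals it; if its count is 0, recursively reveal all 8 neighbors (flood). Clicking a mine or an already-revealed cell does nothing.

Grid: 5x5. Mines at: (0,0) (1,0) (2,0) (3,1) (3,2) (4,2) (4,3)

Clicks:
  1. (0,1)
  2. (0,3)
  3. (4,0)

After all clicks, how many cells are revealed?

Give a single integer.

Answer: 15

Derivation:
Click 1 (0,1) count=2: revealed 1 new [(0,1)] -> total=1
Click 2 (0,3) count=0: revealed 13 new [(0,2) (0,3) (0,4) (1,1) (1,2) (1,3) (1,4) (2,1) (2,2) (2,3) (2,4) (3,3) (3,4)] -> total=14
Click 3 (4,0) count=1: revealed 1 new [(4,0)] -> total=15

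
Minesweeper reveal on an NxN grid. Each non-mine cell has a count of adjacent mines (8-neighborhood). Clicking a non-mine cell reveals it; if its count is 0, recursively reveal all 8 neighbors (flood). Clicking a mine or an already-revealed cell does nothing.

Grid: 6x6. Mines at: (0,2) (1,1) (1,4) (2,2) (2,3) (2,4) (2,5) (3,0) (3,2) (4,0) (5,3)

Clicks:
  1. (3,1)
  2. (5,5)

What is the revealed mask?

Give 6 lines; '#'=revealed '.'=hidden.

Answer: ......
......
......
.#..##
....##
....##

Derivation:
Click 1 (3,1) count=4: revealed 1 new [(3,1)] -> total=1
Click 2 (5,5) count=0: revealed 6 new [(3,4) (3,5) (4,4) (4,5) (5,4) (5,5)] -> total=7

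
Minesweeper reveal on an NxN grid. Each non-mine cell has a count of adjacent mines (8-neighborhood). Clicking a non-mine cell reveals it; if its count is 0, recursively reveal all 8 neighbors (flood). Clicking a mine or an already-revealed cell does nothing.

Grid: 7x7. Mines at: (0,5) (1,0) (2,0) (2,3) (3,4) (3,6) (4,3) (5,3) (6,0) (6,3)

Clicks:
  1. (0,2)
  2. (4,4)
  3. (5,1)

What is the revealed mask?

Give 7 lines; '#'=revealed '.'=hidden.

Click 1 (0,2) count=0: revealed 8 new [(0,1) (0,2) (0,3) (0,4) (1,1) (1,2) (1,3) (1,4)] -> total=8
Click 2 (4,4) count=3: revealed 1 new [(4,4)] -> total=9
Click 3 (5,1) count=1: revealed 1 new [(5,1)] -> total=10

Answer: .####..
.####..
.......
.......
....#..
.#.....
.......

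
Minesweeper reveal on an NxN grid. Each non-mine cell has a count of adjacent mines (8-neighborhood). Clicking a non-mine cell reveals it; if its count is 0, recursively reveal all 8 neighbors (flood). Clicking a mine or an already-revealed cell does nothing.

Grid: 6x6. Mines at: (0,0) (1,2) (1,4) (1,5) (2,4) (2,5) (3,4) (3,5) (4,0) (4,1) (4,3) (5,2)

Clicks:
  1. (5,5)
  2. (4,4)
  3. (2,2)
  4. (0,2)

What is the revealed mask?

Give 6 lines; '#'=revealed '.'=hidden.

Answer: ..#...
......
..#...
......
....##
....##

Derivation:
Click 1 (5,5) count=0: revealed 4 new [(4,4) (4,5) (5,4) (5,5)] -> total=4
Click 2 (4,4) count=3: revealed 0 new [(none)] -> total=4
Click 3 (2,2) count=1: revealed 1 new [(2,2)] -> total=5
Click 4 (0,2) count=1: revealed 1 new [(0,2)] -> total=6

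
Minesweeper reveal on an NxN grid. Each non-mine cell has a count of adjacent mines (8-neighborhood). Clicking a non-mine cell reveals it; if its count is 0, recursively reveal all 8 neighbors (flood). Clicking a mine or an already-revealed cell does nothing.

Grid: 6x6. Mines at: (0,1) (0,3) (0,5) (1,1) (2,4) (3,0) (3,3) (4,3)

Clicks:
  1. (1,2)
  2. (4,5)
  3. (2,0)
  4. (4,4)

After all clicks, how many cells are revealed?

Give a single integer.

Answer: 8

Derivation:
Click 1 (1,2) count=3: revealed 1 new [(1,2)] -> total=1
Click 2 (4,5) count=0: revealed 6 new [(3,4) (3,5) (4,4) (4,5) (5,4) (5,5)] -> total=7
Click 3 (2,0) count=2: revealed 1 new [(2,0)] -> total=8
Click 4 (4,4) count=2: revealed 0 new [(none)] -> total=8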